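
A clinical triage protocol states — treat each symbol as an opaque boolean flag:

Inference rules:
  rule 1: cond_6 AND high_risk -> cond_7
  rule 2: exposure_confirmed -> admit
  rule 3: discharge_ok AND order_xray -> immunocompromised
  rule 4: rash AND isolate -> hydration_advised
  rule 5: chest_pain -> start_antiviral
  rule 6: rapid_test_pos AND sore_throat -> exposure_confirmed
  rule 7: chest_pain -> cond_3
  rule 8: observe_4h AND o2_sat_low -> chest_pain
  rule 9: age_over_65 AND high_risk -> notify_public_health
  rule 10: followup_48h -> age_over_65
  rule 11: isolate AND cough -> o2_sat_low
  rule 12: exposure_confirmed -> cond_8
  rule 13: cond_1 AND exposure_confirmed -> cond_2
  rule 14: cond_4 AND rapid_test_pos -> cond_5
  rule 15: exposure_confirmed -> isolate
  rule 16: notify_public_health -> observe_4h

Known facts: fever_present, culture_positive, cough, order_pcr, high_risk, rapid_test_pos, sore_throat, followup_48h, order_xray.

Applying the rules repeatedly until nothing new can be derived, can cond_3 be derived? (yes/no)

yes

Round 1: rule 6 [rapid_test_pos AND sore_throat -> exposure_confirmed]; rule 10 [followup_48h -> age_over_65]. Adds exposure_confirmed, age_over_65.
Round 2: rule 2 [exposure_confirmed -> admit]; rule 9 [age_over_65 AND high_risk -> notify_public_health]; rule 12 [exposure_confirmed -> cond_8]; rule 15 [exposure_confirmed -> isolate]. Adds admit, notify_public_health, cond_8, isolate.
Round 3: rule 11 [isolate AND cough -> o2_sat_low]; rule 16 [notify_public_health -> observe_4h]. Adds o2_sat_low, observe_4h.
Round 4: rule 8 [observe_4h AND o2_sat_low -> chest_pain]. Adds chest_pain.
Round 5: rule 5 [chest_pain -> start_antiviral]; rule 7 [chest_pain -> cond_3]. Adds start_antiviral, cond_3.
cond_3 appears in round 5, so it is derivable.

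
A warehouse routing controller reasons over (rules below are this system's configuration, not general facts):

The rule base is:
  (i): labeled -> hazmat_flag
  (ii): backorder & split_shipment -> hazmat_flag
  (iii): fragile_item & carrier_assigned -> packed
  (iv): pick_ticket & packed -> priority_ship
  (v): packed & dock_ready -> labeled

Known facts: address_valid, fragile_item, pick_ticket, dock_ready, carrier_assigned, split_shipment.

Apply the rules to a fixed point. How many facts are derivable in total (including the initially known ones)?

10

Round 1 fires (iii), giving packed.
Round 2 fires (iv), (v), giving priority_ship, labeled.
Round 3 fires (i), giving hazmat_flag.
Closure: {address_valid, carrier_assigned, dock_ready, fragile_item, hazmat_flag, labeled, packed, pick_ticket, priority_ship, split_shipment} — 10 facts.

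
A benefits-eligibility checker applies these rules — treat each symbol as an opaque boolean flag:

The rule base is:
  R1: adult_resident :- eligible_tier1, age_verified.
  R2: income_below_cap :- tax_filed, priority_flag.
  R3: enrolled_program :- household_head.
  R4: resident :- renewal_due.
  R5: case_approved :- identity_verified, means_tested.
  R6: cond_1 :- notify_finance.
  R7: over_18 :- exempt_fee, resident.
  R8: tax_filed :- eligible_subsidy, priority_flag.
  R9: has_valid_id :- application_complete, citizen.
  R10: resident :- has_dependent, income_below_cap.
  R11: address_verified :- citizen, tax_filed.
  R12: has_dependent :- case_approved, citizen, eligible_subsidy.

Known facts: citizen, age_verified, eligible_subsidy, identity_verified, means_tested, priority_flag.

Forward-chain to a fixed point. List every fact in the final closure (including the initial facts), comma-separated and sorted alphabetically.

address_verified, age_verified, case_approved, citizen, eligible_subsidy, has_dependent, identity_verified, income_below_cap, means_tested, priority_flag, resident, tax_filed

Round 1 fires R5, R8, giving case_approved, tax_filed.
Round 2 fires R2, R11, R12, giving income_below_cap, address_verified, has_dependent.
Round 3 fires R10, giving resident.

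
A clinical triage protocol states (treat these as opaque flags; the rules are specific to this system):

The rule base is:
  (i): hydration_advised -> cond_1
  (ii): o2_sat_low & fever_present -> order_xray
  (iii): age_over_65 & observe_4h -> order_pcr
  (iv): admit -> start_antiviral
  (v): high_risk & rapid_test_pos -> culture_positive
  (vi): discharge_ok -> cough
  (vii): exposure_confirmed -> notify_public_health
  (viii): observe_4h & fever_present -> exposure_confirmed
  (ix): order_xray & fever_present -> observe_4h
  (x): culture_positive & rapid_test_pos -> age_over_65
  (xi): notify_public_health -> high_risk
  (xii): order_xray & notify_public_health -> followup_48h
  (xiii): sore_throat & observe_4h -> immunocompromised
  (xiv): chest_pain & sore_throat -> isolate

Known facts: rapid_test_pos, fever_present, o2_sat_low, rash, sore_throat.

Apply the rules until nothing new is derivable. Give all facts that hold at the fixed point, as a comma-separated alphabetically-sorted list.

[1] (ii) [o2_sat_low & fever_present -> order_xray]. ⇒ new: order_xray.
[2] (ix) [order_xray & fever_present -> observe_4h]. ⇒ new: observe_4h.
[3] (viii) [observe_4h & fever_present -> exposure_confirmed]; (xiii) [sore_throat & observe_4h -> immunocompromised]. ⇒ new: exposure_confirmed, immunocompromised.
[4] (vii) [exposure_confirmed -> notify_public_health]. ⇒ new: notify_public_health.
[5] (xi) [notify_public_health -> high_risk]; (xii) [order_xray & notify_public_health -> followup_48h]. ⇒ new: high_risk, followup_48h.
[6] (v) [high_risk & rapid_test_pos -> culture_positive]. ⇒ new: culture_positive.
[7] (x) [culture_positive & rapid_test_pos -> age_over_65]. ⇒ new: age_over_65.
[8] (iii) [age_over_65 & observe_4h -> order_pcr]. ⇒ new: order_pcr.

age_over_65, culture_positive, exposure_confirmed, fever_present, followup_48h, high_risk, immunocompromised, notify_public_health, o2_sat_low, observe_4h, order_pcr, order_xray, rapid_test_pos, rash, sore_throat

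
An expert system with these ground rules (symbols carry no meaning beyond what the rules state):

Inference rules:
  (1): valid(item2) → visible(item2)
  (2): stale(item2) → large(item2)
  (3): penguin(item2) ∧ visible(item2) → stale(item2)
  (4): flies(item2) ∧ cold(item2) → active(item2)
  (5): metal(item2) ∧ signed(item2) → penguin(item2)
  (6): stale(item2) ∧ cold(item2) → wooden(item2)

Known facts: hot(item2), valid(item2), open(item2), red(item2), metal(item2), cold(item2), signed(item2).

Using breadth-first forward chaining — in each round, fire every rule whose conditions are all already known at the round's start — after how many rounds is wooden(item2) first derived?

[1] (1) [valid(item2) → visible(item2)]; (5) [metal(item2) ∧ signed(item2) → penguin(item2)]. ⇒ new: visible(item2), penguin(item2).
[2] (3) [penguin(item2) ∧ visible(item2) → stale(item2)]. ⇒ new: stale(item2).
[3] (2) [stale(item2) → large(item2)]; (6) [stale(item2) ∧ cold(item2) → wooden(item2)]. ⇒ new: large(item2), wooden(item2).
wooden(item2) first appears in round 3.

3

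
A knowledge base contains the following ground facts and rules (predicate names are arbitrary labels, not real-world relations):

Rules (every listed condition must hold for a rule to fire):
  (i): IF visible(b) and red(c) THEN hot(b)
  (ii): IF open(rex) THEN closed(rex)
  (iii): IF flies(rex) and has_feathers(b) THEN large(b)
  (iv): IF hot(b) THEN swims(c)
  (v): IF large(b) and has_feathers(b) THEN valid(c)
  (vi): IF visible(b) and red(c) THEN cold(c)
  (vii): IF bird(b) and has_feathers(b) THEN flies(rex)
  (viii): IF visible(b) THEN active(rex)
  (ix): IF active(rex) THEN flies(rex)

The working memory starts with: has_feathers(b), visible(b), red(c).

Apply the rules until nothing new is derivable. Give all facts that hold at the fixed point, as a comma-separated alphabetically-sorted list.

active(rex), cold(c), flies(rex), has_feathers(b), hot(b), large(b), red(c), swims(c), valid(c), visible(b)

Round 1: (i) [IF visible(b) and red(c) THEN hot(b)]; (vi) [IF visible(b) and red(c) THEN cold(c)]; (viii) [IF visible(b) THEN active(rex)]. New: hot(b), cold(c), active(rex).
Round 2: (iv) [IF hot(b) THEN swims(c)]; (ix) [IF active(rex) THEN flies(rex)]. New: swims(c), flies(rex).
Round 3: (iii) [IF flies(rex) and has_feathers(b) THEN large(b)]. New: large(b).
Round 4: (v) [IF large(b) and has_feathers(b) THEN valid(c)]. New: valid(c).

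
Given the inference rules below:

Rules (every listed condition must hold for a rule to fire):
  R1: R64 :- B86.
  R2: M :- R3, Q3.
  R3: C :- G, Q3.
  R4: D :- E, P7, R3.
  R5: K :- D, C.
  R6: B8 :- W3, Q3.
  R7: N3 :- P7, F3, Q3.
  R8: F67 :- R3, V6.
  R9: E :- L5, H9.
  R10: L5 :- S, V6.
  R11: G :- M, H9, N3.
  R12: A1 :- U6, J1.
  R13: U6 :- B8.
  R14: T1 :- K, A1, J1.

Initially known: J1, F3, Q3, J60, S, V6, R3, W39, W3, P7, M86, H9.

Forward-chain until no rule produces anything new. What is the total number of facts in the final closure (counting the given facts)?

[1] R2 [M :- R3, Q3.]; R6 [B8 :- W3, Q3.]; R7 [N3 :- P7, F3, Q3.]; R8 [F67 :- R3, V6.]; R10 [L5 :- S, V6.]. ⇒ new: M, B8, N3, F67, L5.
[2] R9 [E :- L5, H9.]; R11 [G :- M, H9, N3.]; R13 [U6 :- B8.]. ⇒ new: E, G, U6.
[3] R3 [C :- G, Q3.]; R4 [D :- E, P7, R3.]; R12 [A1 :- U6, J1.]. ⇒ new: C, D, A1.
[4] R5 [K :- D, C.]. ⇒ new: K.
[5] R14 [T1 :- K, A1, J1.]. ⇒ new: T1.
Closure: {A1, B8, C, D, E, F3, F67, G, H9, J1, J60, K, L5, M, M86, N3, P7, Q3, R3, S, T1, U6, V6, W3, W39} — 25 facts.

25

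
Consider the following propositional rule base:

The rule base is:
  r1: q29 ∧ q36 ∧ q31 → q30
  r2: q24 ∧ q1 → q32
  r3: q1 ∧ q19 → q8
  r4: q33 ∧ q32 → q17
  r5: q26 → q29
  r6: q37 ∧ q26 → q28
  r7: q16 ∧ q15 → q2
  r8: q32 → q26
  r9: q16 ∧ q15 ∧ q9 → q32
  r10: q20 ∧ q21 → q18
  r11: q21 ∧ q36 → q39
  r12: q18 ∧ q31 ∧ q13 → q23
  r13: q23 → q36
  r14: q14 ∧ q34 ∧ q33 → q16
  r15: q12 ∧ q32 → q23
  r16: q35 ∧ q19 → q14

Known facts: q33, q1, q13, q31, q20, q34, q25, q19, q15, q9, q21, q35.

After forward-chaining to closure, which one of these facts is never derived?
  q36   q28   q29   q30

Round 1: r3 [q1 ∧ q19 → q8]; r10 [q20 ∧ q21 → q18]; r16 [q35 ∧ q19 → q14]. Adds q8, q18, q14.
Round 2: r12 [q18 ∧ q31 ∧ q13 → q23]; r14 [q14 ∧ q34 ∧ q33 → q16]. Adds q23, q16.
Round 3: r7 [q16 ∧ q15 → q2]; r9 [q16 ∧ q15 ∧ q9 → q32]; r13 [q23 → q36]. Adds q2, q32, q36.
Round 4: r4 [q33 ∧ q32 → q17]; r8 [q32 → q26]; r11 [q21 ∧ q36 → q39]. Adds q17, q26, q39.
Round 5: r5 [q26 → q29]. Adds q29.
Round 6: r1 [q29 ∧ q36 ∧ q31 → q30]. Adds q30.
Derived: q36 (round 3), q29 (round 5), q30 (round 6). q28 never appears in any round.

q28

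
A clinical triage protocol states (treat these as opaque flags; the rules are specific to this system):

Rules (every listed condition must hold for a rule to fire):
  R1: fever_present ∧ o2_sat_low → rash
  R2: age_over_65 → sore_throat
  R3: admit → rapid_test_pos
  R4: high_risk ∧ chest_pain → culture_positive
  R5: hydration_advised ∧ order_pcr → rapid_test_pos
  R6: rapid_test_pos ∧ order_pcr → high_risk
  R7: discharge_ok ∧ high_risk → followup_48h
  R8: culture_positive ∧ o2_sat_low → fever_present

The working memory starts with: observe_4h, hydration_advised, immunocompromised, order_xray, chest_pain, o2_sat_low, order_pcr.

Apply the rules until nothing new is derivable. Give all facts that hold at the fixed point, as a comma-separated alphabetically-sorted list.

chest_pain, culture_positive, fever_present, high_risk, hydration_advised, immunocompromised, o2_sat_low, observe_4h, order_pcr, order_xray, rapid_test_pos, rash

Round 1: R5 [hydration_advised ∧ order_pcr → rapid_test_pos]. Adds rapid_test_pos.
Round 2: R6 [rapid_test_pos ∧ order_pcr → high_risk]. Adds high_risk.
Round 3: R4 [high_risk ∧ chest_pain → culture_positive]. Adds culture_positive.
Round 4: R8 [culture_positive ∧ o2_sat_low → fever_present]. Adds fever_present.
Round 5: R1 [fever_present ∧ o2_sat_low → rash]. Adds rash.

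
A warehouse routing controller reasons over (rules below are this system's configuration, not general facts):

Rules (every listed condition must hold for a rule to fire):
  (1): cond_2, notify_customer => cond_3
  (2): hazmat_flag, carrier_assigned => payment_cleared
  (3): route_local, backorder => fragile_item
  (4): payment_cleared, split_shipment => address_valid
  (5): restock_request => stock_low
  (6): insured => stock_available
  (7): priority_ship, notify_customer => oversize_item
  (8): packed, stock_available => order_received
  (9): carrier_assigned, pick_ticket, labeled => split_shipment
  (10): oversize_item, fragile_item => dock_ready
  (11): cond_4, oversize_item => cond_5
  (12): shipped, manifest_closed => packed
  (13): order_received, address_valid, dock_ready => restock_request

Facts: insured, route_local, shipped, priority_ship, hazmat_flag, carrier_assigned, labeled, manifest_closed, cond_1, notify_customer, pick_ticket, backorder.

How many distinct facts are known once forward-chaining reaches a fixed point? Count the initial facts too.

Round 1 fires (2), (3), (6), (7), (9), (12), giving payment_cleared, fragile_item, stock_available, oversize_item, split_shipment, packed.
Round 2 fires (4), (8), (10), giving address_valid, order_received, dock_ready.
Round 3 fires (13), giving restock_request.
Round 4 fires (5), giving stock_low.
Closure: {address_valid, backorder, carrier_assigned, cond_1, dock_ready, fragile_item, hazmat_flag, insured, labeled, manifest_closed, notify_customer, order_received, oversize_item, packed, payment_cleared, pick_ticket, priority_ship, restock_request, route_local, shipped, split_shipment, stock_available, stock_low} — 23 facts.

23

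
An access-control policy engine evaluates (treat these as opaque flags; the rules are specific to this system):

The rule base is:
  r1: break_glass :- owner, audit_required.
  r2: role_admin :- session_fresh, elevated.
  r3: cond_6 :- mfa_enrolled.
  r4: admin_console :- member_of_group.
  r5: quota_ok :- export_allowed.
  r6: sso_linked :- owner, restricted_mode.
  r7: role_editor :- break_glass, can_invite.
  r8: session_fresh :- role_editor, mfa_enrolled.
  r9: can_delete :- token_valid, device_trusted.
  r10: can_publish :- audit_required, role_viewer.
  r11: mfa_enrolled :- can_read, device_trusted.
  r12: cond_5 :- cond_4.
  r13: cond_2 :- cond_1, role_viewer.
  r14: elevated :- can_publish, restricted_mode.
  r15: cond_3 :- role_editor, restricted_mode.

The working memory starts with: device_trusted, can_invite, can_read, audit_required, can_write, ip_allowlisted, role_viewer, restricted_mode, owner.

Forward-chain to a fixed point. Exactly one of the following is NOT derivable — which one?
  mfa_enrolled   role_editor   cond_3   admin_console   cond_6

Round 1: r1 [break_glass :- owner, audit_required.]; r6 [sso_linked :- owner, restricted_mode.]; r10 [can_publish :- audit_required, role_viewer.]; r11 [mfa_enrolled :- can_read, device_trusted.]. Adds break_glass, sso_linked, can_publish, mfa_enrolled.
Round 2: r3 [cond_6 :- mfa_enrolled.]; r7 [role_editor :- break_glass, can_invite.]; r14 [elevated :- can_publish, restricted_mode.]. Adds cond_6, role_editor, elevated.
Round 3: r8 [session_fresh :- role_editor, mfa_enrolled.]; r15 [cond_3 :- role_editor, restricted_mode.]. Adds session_fresh, cond_3.
Round 4: r2 [role_admin :- session_fresh, elevated.]. Adds role_admin.
Derived: mfa_enrolled (round 1), cond_6 (round 2), cond_3 (round 3), role_editor (round 2). admin_console never appears in any round.

admin_console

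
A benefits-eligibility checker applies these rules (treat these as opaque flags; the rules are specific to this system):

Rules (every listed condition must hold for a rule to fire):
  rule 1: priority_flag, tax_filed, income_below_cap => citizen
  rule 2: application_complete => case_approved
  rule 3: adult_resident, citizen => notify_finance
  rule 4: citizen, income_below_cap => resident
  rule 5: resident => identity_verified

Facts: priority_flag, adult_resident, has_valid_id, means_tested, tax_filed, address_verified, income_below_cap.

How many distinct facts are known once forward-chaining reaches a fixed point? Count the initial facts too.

11

Round 1 — rule 1, derive citizen.
Round 2 — rule 3, rule 4, derive notify_finance, resident.
Round 3 — rule 5, derive identity_verified.
Closure: {address_verified, adult_resident, citizen, has_valid_id, identity_verified, income_below_cap, means_tested, notify_finance, priority_flag, resident, tax_filed} — 11 facts.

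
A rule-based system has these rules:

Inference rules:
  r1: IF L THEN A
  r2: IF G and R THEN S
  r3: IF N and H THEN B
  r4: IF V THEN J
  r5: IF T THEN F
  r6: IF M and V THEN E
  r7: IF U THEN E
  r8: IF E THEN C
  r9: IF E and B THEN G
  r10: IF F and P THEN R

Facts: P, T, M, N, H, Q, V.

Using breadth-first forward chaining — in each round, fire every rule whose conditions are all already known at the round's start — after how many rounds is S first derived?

3

Round 1 — r3, r4, r5, r6, derive B, J, F, E.
Round 2 — r8, r9, r10, derive C, G, R.
Round 3 — r2, derive S.
S first appears in round 3.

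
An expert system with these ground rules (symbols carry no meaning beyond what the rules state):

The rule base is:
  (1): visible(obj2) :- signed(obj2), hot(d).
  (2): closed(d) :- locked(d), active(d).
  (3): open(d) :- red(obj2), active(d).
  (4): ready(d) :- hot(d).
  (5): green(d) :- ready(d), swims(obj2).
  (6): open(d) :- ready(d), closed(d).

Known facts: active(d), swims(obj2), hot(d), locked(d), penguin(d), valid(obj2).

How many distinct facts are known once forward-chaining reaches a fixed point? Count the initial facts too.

10

Round 1: (2) [closed(d) :- locked(d), active(d).]; (4) [ready(d) :- hot(d).]. New: closed(d), ready(d).
Round 2: (5) [green(d) :- ready(d), swims(obj2).]; (6) [open(d) :- ready(d), closed(d).]. New: green(d), open(d).
Closure: {active(d), closed(d), green(d), hot(d), locked(d), open(d), penguin(d), ready(d), swims(obj2), valid(obj2)} — 10 facts.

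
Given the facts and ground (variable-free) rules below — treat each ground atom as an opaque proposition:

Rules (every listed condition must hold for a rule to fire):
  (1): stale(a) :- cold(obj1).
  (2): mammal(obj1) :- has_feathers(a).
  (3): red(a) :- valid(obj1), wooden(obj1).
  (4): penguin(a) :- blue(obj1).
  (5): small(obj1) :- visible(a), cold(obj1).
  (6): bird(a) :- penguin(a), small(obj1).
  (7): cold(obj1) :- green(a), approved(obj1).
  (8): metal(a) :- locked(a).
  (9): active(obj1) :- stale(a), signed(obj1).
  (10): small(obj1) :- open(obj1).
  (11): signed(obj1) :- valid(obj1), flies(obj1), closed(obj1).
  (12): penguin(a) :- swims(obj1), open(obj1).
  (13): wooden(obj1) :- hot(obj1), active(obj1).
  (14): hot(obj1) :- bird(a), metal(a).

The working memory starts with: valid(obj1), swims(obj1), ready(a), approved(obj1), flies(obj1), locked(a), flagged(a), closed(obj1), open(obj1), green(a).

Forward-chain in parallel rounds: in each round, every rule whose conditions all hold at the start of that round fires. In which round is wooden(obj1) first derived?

4

[1] (7) [cold(obj1) :- green(a), approved(obj1).]; (8) [metal(a) :- locked(a).]; (10) [small(obj1) :- open(obj1).]; (11) [signed(obj1) :- valid(obj1), flies(obj1), closed(obj1).]; (12) [penguin(a) :- swims(obj1), open(obj1).]. ⇒ new: cold(obj1), metal(a), small(obj1), signed(obj1), penguin(a).
[2] (1) [stale(a) :- cold(obj1).]; (6) [bird(a) :- penguin(a), small(obj1).]. ⇒ new: stale(a), bird(a).
[3] (9) [active(obj1) :- stale(a), signed(obj1).]; (14) [hot(obj1) :- bird(a), metal(a).]. ⇒ new: active(obj1), hot(obj1).
[4] (13) [wooden(obj1) :- hot(obj1), active(obj1).]. ⇒ new: wooden(obj1).
wooden(obj1) first appears in round 4.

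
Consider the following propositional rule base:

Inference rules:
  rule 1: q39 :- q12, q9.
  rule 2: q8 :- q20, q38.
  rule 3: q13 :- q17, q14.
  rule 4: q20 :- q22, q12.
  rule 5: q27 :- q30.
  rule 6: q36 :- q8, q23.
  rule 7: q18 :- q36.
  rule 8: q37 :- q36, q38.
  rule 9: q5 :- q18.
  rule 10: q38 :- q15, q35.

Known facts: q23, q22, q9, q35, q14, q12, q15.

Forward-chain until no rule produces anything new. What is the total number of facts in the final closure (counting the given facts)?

Round 1: rule 1 [q39 :- q12, q9.]; rule 4 [q20 :- q22, q12.]; rule 10 [q38 :- q15, q35.]. New: q39, q20, q38.
Round 2: rule 2 [q8 :- q20, q38.]. New: q8.
Round 3: rule 6 [q36 :- q8, q23.]. New: q36.
Round 4: rule 7 [q18 :- q36.]; rule 8 [q37 :- q36, q38.]. New: q18, q37.
Round 5: rule 9 [q5 :- q18.]. New: q5.
Closure: {q12, q14, q15, q18, q20, q22, q23, q35, q36, q37, q38, q39, q5, q8, q9} — 15 facts.

15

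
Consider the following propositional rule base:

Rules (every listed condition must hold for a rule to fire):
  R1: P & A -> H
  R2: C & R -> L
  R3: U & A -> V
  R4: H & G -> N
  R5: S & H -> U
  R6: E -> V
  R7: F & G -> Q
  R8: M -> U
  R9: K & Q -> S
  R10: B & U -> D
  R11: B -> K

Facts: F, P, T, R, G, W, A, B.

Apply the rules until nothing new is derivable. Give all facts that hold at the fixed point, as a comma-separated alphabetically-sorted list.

A, B, D, F, G, H, K, N, P, Q, R, S, T, U, V, W

Round 1 — R1, R7, R11, derive H, Q, K.
Round 2 — R4, R9, derive N, S.
Round 3 — R5, derive U.
Round 4 — R3, R10, derive V, D.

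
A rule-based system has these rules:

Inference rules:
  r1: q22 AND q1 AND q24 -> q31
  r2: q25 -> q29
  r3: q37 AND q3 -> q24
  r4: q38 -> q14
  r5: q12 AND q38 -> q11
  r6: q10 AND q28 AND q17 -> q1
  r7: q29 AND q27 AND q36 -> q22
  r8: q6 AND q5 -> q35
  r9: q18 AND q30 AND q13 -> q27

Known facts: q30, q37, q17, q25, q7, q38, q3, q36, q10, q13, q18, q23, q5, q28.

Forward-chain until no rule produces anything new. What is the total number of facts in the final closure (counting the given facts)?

21

Round 1: r2 [q25 -> q29]; r3 [q37 AND q3 -> q24]; r4 [q38 -> q14]; r6 [q10 AND q28 AND q17 -> q1]; r9 [q18 AND q30 AND q13 -> q27]. New: q29, q24, q14, q1, q27.
Round 2: r7 [q29 AND q27 AND q36 -> q22]. New: q22.
Round 3: r1 [q22 AND q1 AND q24 -> q31]. New: q31.
Closure: {q1, q10, q13, q14, q17, q18, q22, q23, q24, q25, q27, q28, q29, q3, q30, q31, q36, q37, q38, q5, q7} — 21 facts.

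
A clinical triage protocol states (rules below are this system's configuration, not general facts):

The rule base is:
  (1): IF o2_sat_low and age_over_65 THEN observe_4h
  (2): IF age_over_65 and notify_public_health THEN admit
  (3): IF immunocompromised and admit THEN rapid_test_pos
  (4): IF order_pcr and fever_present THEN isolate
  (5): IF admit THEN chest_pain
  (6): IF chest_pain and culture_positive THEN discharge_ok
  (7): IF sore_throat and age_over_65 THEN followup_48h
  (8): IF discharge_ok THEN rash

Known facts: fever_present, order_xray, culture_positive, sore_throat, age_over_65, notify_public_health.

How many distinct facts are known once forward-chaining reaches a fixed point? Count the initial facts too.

Round 1 fires (2), (7), giving admit, followup_48h.
Round 2 fires (5), giving chest_pain.
Round 3 fires (6), giving discharge_ok.
Round 4 fires (8), giving rash.
Closure: {admit, age_over_65, chest_pain, culture_positive, discharge_ok, fever_present, followup_48h, notify_public_health, order_xray, rash, sore_throat} — 11 facts.

11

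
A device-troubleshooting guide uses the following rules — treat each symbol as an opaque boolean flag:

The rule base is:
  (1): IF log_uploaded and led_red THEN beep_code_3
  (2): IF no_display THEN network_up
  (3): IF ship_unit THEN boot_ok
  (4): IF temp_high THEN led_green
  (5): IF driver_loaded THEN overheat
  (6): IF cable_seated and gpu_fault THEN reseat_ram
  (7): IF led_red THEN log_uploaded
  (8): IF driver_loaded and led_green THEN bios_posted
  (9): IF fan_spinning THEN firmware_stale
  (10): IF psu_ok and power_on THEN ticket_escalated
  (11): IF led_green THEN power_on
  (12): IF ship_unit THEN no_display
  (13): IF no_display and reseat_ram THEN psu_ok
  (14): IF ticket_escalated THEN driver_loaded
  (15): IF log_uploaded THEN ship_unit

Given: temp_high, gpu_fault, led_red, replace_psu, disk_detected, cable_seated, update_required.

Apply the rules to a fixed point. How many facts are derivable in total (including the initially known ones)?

Round 1 fires (4), (6), (7), giving led_green, reseat_ram, log_uploaded.
Round 2 fires (1), (11), (15), giving beep_code_3, power_on, ship_unit.
Round 3 fires (3), (12), giving boot_ok, no_display.
Round 4 fires (2), (13), giving network_up, psu_ok.
Round 5 fires (10), giving ticket_escalated.
Round 6 fires (14), giving driver_loaded.
Round 7 fires (5), (8), giving overheat, bios_posted.
Closure: {beep_code_3, bios_posted, boot_ok, cable_seated, disk_detected, driver_loaded, gpu_fault, led_green, led_red, log_uploaded, network_up, no_display, overheat, power_on, psu_ok, replace_psu, reseat_ram, ship_unit, temp_high, ticket_escalated, update_required} — 21 facts.

21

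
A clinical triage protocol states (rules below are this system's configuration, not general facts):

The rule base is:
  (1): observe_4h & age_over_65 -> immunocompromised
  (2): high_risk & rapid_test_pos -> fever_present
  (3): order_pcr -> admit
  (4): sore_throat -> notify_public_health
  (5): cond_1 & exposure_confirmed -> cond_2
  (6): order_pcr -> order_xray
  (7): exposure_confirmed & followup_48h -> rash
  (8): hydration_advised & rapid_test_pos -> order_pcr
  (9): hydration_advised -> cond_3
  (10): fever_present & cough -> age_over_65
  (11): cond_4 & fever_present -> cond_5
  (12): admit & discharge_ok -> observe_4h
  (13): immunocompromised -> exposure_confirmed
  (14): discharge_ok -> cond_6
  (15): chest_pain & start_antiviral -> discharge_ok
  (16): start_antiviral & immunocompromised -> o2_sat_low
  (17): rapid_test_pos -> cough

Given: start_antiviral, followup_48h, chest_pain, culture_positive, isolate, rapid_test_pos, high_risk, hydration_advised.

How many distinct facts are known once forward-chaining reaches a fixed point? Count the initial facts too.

Round 1: (2) [high_risk & rapid_test_pos -> fever_present]; (8) [hydration_advised & rapid_test_pos -> order_pcr]; (9) [hydration_advised -> cond_3]; (15) [chest_pain & start_antiviral -> discharge_ok]; (17) [rapid_test_pos -> cough]. Adds fever_present, order_pcr, cond_3, discharge_ok, cough.
Round 2: (3) [order_pcr -> admit]; (6) [order_pcr -> order_xray]; (10) [fever_present & cough -> age_over_65]; (14) [discharge_ok -> cond_6]. Adds admit, order_xray, age_over_65, cond_6.
Round 3: (12) [admit & discharge_ok -> observe_4h]. Adds observe_4h.
Round 4: (1) [observe_4h & age_over_65 -> immunocompromised]. Adds immunocompromised.
Round 5: (13) [immunocompromised -> exposure_confirmed]; (16) [start_antiviral & immunocompromised -> o2_sat_low]. Adds exposure_confirmed, o2_sat_low.
Round 6: (7) [exposure_confirmed & followup_48h -> rash]. Adds rash.
Closure: {admit, age_over_65, chest_pain, cond_3, cond_6, cough, culture_positive, discharge_ok, exposure_confirmed, fever_present, followup_48h, high_risk, hydration_advised, immunocompromised, isolate, o2_sat_low, observe_4h, order_pcr, order_xray, rapid_test_pos, rash, start_antiviral} — 22 facts.

22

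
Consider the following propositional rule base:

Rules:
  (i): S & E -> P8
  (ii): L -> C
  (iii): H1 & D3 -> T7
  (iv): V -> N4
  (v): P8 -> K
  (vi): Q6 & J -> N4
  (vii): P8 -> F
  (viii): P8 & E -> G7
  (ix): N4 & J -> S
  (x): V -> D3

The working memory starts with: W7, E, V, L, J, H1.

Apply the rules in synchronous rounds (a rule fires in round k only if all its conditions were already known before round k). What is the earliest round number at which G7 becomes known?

4

Round 1 — (ii), (iv), (x), derive C, N4, D3.
Round 2 — (iii), (ix), derive T7, S.
Round 3 — (i), derive P8.
Round 4 — (v), (vii), (viii), derive K, F, G7.
G7 first appears in round 4.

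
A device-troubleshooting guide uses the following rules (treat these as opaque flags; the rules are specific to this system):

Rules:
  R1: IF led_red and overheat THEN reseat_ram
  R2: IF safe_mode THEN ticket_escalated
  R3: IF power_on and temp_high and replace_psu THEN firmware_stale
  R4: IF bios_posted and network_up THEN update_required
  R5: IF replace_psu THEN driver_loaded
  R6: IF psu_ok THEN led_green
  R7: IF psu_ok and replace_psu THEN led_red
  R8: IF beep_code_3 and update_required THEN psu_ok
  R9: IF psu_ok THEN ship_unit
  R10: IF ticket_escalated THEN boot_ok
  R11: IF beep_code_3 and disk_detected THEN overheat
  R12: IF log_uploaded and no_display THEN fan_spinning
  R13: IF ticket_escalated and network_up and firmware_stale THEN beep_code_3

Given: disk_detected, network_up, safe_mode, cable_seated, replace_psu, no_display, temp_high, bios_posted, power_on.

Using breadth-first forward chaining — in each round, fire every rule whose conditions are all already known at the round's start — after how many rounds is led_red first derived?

Round 1 fires R2, R3, R4, R5, giving ticket_escalated, firmware_stale, update_required, driver_loaded.
Round 2 fires R10, R13, giving boot_ok, beep_code_3.
Round 3 fires R8, R11, giving psu_ok, overheat.
Round 4 fires R6, R7, R9, giving led_green, led_red, ship_unit.
led_red first appears in round 4.

4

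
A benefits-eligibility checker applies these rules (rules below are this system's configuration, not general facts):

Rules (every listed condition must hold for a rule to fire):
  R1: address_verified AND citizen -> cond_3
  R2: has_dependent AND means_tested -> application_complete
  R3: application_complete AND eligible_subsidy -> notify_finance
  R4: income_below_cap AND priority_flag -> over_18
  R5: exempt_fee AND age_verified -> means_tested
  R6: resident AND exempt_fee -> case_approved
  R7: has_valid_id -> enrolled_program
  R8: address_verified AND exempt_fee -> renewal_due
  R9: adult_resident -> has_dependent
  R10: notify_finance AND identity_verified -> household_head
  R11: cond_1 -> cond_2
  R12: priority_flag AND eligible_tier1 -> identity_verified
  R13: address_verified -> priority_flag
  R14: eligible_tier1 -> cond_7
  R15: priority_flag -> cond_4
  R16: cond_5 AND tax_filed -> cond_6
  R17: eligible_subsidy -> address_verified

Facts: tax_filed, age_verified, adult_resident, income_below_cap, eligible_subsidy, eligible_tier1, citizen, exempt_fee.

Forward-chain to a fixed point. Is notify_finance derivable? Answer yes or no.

Round 1 — R5, R9, R14, R17, derive means_tested, has_dependent, cond_7, address_verified.
Round 2 — R1, R2, R8, R13, derive cond_3, application_complete, renewal_due, priority_flag.
Round 3 — R3, R4, R12, R15, derive notify_finance, over_18, identity_verified, cond_4.
Round 4 — R10, derive household_head.
notify_finance appears in round 3, so it is derivable.

yes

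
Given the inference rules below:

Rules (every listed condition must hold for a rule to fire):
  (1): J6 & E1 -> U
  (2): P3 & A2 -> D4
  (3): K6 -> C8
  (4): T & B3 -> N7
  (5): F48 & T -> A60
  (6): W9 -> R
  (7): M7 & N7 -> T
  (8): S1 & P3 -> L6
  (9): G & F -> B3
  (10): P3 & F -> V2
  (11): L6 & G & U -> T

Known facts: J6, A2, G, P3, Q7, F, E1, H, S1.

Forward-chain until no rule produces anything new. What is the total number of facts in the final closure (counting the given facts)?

16

Round 1 — (1), (2), (8), (9), (10), derive U, D4, L6, B3, V2.
Round 2 — (11), derive T.
Round 3 — (4), derive N7.
Closure: {A2, B3, D4, E1, F, G, H, J6, L6, N7, P3, Q7, S1, T, U, V2} — 16 facts.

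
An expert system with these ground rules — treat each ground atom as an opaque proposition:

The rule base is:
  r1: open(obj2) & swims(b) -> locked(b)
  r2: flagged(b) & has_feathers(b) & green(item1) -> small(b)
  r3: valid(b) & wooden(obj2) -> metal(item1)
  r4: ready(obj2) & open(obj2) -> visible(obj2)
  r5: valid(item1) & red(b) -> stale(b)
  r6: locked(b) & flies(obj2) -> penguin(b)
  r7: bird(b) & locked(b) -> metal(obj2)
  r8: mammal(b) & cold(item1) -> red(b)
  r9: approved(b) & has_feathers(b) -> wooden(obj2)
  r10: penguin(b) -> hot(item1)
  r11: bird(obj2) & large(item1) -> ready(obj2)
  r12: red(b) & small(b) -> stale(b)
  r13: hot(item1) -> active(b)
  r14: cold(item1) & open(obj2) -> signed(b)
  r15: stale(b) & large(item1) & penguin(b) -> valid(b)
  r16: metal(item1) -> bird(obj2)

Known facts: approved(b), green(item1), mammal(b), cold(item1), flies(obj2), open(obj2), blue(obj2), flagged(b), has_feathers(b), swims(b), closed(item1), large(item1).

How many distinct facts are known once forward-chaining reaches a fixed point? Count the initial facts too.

26

Round 1 fires r1, r2, r8, r9, r14, giving locked(b), small(b), red(b), wooden(obj2), signed(b).
Round 2 fires r6, r12, giving penguin(b), stale(b).
Round 3 fires r10, r15, giving hot(item1), valid(b).
Round 4 fires r3, r13, giving metal(item1), active(b).
Round 5 fires r16, giving bird(obj2).
Round 6 fires r11, giving ready(obj2).
Round 7 fires r4, giving visible(obj2).
Closure: {active(b), approved(b), bird(obj2), blue(obj2), closed(item1), cold(item1), flagged(b), flies(obj2), green(item1), has_feathers(b), hot(item1), large(item1), locked(b), mammal(b), metal(item1), open(obj2), penguin(b), ready(obj2), red(b), signed(b), small(b), stale(b), swims(b), valid(b), visible(obj2), wooden(obj2)} — 26 facts.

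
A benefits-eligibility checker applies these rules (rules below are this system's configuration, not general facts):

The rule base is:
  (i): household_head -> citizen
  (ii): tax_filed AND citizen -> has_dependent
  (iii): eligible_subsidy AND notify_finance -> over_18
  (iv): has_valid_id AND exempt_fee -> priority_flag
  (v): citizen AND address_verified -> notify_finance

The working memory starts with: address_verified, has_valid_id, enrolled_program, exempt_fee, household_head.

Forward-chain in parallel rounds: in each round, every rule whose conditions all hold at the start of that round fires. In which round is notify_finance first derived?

2

Round 1 — (i), (iv), derive citizen, priority_flag.
Round 2 — (v), derive notify_finance.
notify_finance first appears in round 2.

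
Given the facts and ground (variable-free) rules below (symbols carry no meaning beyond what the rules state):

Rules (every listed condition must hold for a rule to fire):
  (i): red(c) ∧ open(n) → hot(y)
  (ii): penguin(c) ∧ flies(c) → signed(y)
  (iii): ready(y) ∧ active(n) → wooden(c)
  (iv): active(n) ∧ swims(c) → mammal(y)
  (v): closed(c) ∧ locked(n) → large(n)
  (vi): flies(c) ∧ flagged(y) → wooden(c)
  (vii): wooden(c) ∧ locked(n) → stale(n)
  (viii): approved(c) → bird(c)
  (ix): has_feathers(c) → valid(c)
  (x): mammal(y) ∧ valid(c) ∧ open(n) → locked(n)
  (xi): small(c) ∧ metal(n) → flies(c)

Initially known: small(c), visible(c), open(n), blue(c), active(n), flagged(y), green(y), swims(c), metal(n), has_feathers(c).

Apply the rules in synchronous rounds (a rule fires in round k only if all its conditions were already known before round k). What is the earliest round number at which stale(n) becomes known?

Round 1: (iv) [active(n) ∧ swims(c) → mammal(y)]; (ix) [has_feathers(c) → valid(c)]; (xi) [small(c) ∧ metal(n) → flies(c)]. Adds mammal(y), valid(c), flies(c).
Round 2: (vi) [flies(c) ∧ flagged(y) → wooden(c)]; (x) [mammal(y) ∧ valid(c) ∧ open(n) → locked(n)]. Adds wooden(c), locked(n).
Round 3: (vii) [wooden(c) ∧ locked(n) → stale(n)]. Adds stale(n).
stale(n) first appears in round 3.

3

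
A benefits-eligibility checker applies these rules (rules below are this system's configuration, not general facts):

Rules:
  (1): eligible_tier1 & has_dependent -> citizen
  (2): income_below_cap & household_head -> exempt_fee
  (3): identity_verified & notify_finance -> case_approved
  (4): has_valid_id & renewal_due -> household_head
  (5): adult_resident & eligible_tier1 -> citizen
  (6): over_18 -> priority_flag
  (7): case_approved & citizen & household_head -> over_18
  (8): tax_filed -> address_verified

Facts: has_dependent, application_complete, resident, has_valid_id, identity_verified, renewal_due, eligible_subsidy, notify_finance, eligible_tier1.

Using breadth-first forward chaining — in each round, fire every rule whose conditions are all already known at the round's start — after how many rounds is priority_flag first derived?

Round 1 fires (1), (3), (4), giving citizen, case_approved, household_head.
Round 2 fires (7), giving over_18.
Round 3 fires (6), giving priority_flag.
priority_flag first appears in round 3.

3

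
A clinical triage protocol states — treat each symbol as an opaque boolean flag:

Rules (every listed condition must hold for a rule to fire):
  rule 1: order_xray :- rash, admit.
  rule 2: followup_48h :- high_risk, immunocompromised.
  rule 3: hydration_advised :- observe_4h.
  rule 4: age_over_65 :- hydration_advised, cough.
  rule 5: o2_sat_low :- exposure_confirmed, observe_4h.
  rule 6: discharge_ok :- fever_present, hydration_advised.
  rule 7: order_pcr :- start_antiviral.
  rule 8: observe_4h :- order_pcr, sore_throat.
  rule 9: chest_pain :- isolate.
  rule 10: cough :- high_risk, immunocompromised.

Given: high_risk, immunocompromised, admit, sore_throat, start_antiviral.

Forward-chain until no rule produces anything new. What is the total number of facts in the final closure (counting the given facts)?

[1] rule 2 [followup_48h :- high_risk, immunocompromised.]; rule 7 [order_pcr :- start_antiviral.]; rule 10 [cough :- high_risk, immunocompromised.]. ⇒ new: followup_48h, order_pcr, cough.
[2] rule 8 [observe_4h :- order_pcr, sore_throat.]. ⇒ new: observe_4h.
[3] rule 3 [hydration_advised :- observe_4h.]. ⇒ new: hydration_advised.
[4] rule 4 [age_over_65 :- hydration_advised, cough.]. ⇒ new: age_over_65.
Closure: {admit, age_over_65, cough, followup_48h, high_risk, hydration_advised, immunocompromised, observe_4h, order_pcr, sore_throat, start_antiviral} — 11 facts.

11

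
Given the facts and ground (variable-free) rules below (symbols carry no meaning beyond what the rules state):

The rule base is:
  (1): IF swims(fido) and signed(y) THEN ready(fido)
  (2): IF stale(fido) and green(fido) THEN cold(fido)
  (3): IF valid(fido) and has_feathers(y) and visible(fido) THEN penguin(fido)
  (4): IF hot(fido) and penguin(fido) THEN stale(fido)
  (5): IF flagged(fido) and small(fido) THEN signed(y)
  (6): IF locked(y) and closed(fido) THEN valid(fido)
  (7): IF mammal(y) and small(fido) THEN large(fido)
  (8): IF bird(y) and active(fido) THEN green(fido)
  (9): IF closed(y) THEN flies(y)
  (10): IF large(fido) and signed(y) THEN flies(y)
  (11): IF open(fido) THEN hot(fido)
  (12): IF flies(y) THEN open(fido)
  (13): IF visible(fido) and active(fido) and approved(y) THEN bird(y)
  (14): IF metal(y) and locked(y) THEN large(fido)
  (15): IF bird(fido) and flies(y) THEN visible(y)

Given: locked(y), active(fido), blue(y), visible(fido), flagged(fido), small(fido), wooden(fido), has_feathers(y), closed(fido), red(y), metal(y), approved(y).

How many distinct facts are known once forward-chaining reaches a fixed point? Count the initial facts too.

Round 1: (5) [IF flagged(fido) and small(fido) THEN signed(y)]; (6) [IF locked(y) and closed(fido) THEN valid(fido)]; (13) [IF visible(fido) and active(fido) and approved(y) THEN bird(y)]; (14) [IF metal(y) and locked(y) THEN large(fido)]. Adds signed(y), valid(fido), bird(y), large(fido).
Round 2: (3) [IF valid(fido) and has_feathers(y) and visible(fido) THEN penguin(fido)]; (8) [IF bird(y) and active(fido) THEN green(fido)]; (10) [IF large(fido) and signed(y) THEN flies(y)]. Adds penguin(fido), green(fido), flies(y).
Round 3: (12) [IF flies(y) THEN open(fido)]. Adds open(fido).
Round 4: (11) [IF open(fido) THEN hot(fido)]. Adds hot(fido).
Round 5: (4) [IF hot(fido) and penguin(fido) THEN stale(fido)]. Adds stale(fido).
Round 6: (2) [IF stale(fido) and green(fido) THEN cold(fido)]. Adds cold(fido).
Closure: {active(fido), approved(y), bird(y), blue(y), closed(fido), cold(fido), flagged(fido), flies(y), green(fido), has_feathers(y), hot(fido), large(fido), locked(y), metal(y), open(fido), penguin(fido), red(y), signed(y), small(fido), stale(fido), valid(fido), visible(fido), wooden(fido)} — 23 facts.

23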